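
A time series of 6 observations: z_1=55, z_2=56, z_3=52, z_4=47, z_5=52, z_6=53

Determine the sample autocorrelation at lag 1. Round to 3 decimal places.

Mean z̄ = (55 + 56 + 52 + 47 + 52 + 53)/6 = 52.5000
Deviations from mean: 2.5000, 3.5000, -0.5000, -5.5000, -0.5000, 0.5000
Σ(z_t−z̄)(z_{t+1}−z̄) = (8.7500) + (-1.7500) + (2.7500) + (2.7500) + (-0.2500) = 12.2500
Denominator Σ(z_t−z̄)² = 49.5000
r_1 = 12.2500 / 49.5000 = 0.247

0.247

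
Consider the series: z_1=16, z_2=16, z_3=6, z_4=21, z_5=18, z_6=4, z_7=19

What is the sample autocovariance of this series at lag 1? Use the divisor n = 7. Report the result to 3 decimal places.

-18.379

Mean z̄ = (16 + 16 + 6 + 21 + 18 + 4 + 19)/7 = 14.2857
Deviations: 1.7143, 1.7143, -8.2857, 6.7143, 3.7143, -10.2857, 4.7143
Σ_{t=1}^{6}(z_t−z̄)(z_{t+1}−z̄) = -128.6531
γ_1 = -128.6531 / 7 = -18.379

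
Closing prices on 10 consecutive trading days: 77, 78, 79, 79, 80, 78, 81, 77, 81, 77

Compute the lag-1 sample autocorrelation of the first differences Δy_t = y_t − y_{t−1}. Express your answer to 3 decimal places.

-0.797

First differences Δy: 1, 1, 0, 1, -2, 3, -4, 4, -4
Mean of differences = 0.0000
Numerator Σ(Δy_t−Δȳ)(Δy_{t+1}−Δȳ) = -51.0000
Denominator Σ(Δy_t−Δȳ)² = 64.0000
r_1(Δy) = -51.0000 / 64.0000 = -0.797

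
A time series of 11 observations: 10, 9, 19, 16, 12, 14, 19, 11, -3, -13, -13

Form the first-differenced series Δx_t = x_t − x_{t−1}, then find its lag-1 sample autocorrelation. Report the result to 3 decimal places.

First differences Δx: -1, 10, -3, -4, 2, 5, -8, -14, -10, 0
Mean of differences = -2.3000
Numerator Σ(Δx_t−Δx̄)(Δx_{t+1}−Δx̄) = 130.1100
Denominator Σ(Δx_t−Δx̄)² = 462.1000
r_1(Δx) = 130.1100 / 462.1000 = 0.282

0.282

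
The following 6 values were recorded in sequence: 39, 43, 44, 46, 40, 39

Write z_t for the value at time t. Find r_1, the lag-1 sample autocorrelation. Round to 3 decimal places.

Mean z̄ = (39 + 43 + 44 + 46 + 40 + 39)/6 = 41.8333
Deviations from mean: -2.8333, 1.1667, 2.1667, 4.1667, -1.8333, -2.8333
Σ(z_t−z̄)(z_{t+1}−z̄) = (-3.3056) + (2.5278) + (9.0278) + (-7.6389) + (5.1944) = 5.8056
Denominator Σ(z_t−z̄)² = 42.8333
r_1 = 5.8056 / 42.8333 = 0.136

0.136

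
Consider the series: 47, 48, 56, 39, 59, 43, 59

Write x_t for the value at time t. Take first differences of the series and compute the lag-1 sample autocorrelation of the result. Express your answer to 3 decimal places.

-0.836

First differences Δx: 1, 8, -17, 20, -16, 16
Mean of differences = 2.0000
Numerator Σ(Δx_t−Δx̄)(Δx_{t+1}−Δx̄) = -1038.0000
Denominator Σ(Δx_t−Δx̄)² = 1242.0000
r_1(Δx) = -1038.0000 / 1242.0000 = -0.836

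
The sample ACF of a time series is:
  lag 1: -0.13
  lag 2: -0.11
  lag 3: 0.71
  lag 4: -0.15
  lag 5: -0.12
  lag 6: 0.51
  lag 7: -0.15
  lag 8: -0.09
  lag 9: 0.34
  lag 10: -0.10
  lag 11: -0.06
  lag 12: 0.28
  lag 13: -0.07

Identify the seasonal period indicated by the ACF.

3

The largest autocorrelation is r_3 = 0.71, with weaker echoes at lags 6 (0.51), 9 (0.34) and 12 (0.28); the remaining lags stay at or below -0.06.
The dominant spike at lag 3 indicates a seasonal period of 3.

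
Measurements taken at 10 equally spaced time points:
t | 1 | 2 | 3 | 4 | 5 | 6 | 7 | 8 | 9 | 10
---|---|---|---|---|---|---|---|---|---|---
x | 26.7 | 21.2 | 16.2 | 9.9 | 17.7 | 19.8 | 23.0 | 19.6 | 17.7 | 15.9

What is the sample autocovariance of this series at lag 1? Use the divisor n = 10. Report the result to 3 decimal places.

5.426

Mean x̄ = (26.7 + 21.2 + 16.2 + 9.9 + 17.7 + 19.8 + 23.0 + 19.6 + 17.7 + 15.9)/10 = 18.7700
Σ_{t=1}^{9}(x_t−x̄)(x_{t+1}−x̄) = 54.2601
γ_1 = 54.2601 / 10 = 5.426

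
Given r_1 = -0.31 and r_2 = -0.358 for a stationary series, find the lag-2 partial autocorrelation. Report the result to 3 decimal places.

φ_{22} = (r_2 − r_1²) / (1 − r_1²)
r_1² = (-0.31)² = 0.0961
Numerator = -0.358 − 0.0961 = -0.4541; denominator = 1 − 0.0961 = 0.9039
φ_{22} = -0.4541 / 0.9039 = -0.502

-0.502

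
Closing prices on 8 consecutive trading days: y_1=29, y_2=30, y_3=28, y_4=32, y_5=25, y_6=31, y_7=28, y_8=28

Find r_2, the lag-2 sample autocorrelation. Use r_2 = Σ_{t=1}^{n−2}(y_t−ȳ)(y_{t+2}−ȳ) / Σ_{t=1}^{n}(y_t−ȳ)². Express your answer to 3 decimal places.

0.455

Mean ȳ = (29 + 30 + 28 + 32 + 25 + 31 + 28 + 28)/8 = 28.8750
Deviations from mean: 0.1250, 1.1250, -0.8750, 3.1250, -3.8750, 2.1250, -0.8750, -0.8750
Σ(y_t−ȳ)(y_{t+2}−ȳ) = (-0.1094) + (3.5156) + (3.3906) + (6.6406) + (3.3906) + (-1.8594) = 14.9688
Denominator Σ(y_t−ȳ)² = 32.8750
r_2 = 14.9688 / 32.8750 = 0.455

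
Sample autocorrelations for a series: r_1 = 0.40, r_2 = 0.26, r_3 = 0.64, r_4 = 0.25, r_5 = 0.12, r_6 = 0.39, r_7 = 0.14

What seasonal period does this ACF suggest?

3

The largest autocorrelation is r_3 = 0.64; the remaining lags stay at or below 0.40. The elevated value at lag 1 (0.40), dropping to 0.26 at lag 2, reflects decaying short-term dependence rather than seasonality.
The dominant spike at lag 3 indicates a seasonal period of 3.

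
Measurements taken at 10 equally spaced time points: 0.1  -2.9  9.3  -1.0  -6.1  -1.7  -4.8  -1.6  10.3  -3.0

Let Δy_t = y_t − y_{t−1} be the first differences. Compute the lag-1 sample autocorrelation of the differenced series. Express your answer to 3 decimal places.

-0.420

First differences Δy: -3.0, 12.2, -10.3, -5.1, 4.4, -3.1, 3.2, 11.9, -13.3
Mean of differences = -0.3444
Numerator Σ(Δy_t−Δȳ)(Δy_{t+1}−Δȳ) = -271.4920
Denominator Σ(Δy_t−Δȳ)² = 646.5822
r_1(Δy) = -271.4920 / 646.5822 = -0.420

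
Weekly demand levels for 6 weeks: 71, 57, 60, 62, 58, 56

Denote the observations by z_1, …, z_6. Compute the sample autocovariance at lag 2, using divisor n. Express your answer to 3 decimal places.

Mean z̄ = (71 + 57 + 60 + 62 + 58 + 56)/6 = 60.6667
Σ_{t=1}^{4}(z_t−z̄)(z_{t+2}−z̄) = -16.2222
γ_2 = -16.2222 / 6 = -2.704

-2.704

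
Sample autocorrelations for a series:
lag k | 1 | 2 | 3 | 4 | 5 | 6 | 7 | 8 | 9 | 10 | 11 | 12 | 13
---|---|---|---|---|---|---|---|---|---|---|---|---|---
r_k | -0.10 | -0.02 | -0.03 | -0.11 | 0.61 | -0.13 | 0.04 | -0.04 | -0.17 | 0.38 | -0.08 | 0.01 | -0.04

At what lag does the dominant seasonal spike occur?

The largest autocorrelation is r_5 = 0.61, with a weaker echo at lag 10 (0.38); the remaining lags stay at or below 0.04.
The dominant spike at lag 5 indicates a seasonal period of 5.

5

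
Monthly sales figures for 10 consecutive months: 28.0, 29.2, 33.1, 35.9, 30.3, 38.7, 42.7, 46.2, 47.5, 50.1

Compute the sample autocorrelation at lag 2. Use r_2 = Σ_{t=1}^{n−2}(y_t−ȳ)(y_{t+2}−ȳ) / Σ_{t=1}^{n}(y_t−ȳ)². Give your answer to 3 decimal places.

0.367

Mean ȳ = (28.0 + 29.2 + 33.1 + 35.9 + 30.3 + 38.7 + 42.7 + 46.2 + 47.5 + 50.1)/10 = 38.1700
Numerator Σ_{t=1}^{8}(y_t−ȳ)(y_{t+2}−ȳ) = 217.2892
Denominator Σ(y_t−ȳ)² = 591.3410
r_2 = 217.2892 / 591.3410 = 0.367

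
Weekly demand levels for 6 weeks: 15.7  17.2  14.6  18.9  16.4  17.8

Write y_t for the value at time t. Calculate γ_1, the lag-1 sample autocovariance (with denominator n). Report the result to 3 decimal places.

Mean ȳ = (15.7 + 17.2 + 14.6 + 18.9 + 16.4 + 17.8)/6 = 16.7667
Σ_{t=1}^{5}(y_t−ȳ)(y_{t+1}−ȳ) = -7.1844
γ_1 = -7.1844 / 6 = -1.197

-1.197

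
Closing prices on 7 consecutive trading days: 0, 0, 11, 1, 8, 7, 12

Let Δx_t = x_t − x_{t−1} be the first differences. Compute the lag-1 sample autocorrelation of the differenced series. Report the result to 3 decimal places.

-0.772

First differences Δx: 0, 11, -10, 7, -1, 5
Mean of differences = 2.0000
Numerator Σ(Δx_t−Δx̄)(Δx_{t+1}−Δx̄) = -210.0000
Denominator Σ(Δx_t−Δx̄)² = 272.0000
r_1(Δx) = -210.0000 / 272.0000 = -0.772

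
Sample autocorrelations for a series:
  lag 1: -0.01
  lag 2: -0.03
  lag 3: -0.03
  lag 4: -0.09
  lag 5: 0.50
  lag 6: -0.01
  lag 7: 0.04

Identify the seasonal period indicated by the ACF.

5

The largest autocorrelation is r_5 = 0.50; the remaining lags stay at or below 0.04.
The dominant spike at lag 5 indicates a seasonal period of 5.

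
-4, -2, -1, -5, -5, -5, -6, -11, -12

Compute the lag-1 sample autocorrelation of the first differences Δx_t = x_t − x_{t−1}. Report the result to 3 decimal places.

First differences Δx: 2, 1, -4, 0, 0, -1, -5, -1
Mean of differences = -1.0000
Numerator Σ(Δx_t−Δx̄)(Δx_{t+1}−Δx̄) = -2.0000
Denominator Σ(Δx_t−Δx̄)² = 40.0000
r_1(Δx) = -2.0000 / 40.0000 = -0.050

-0.050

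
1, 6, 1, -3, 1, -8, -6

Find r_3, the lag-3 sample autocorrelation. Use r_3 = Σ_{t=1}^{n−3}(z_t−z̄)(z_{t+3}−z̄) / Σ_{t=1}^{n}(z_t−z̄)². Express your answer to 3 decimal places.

0.041

Mean z̄ = (1 + 6 + 1 − 3 + 1 − 8 − 6)/7 = -1.1429
Σ(z_t−z̄)(z_{t+3}−z̄) = (-3.9796) + (15.3061) + (-14.6939) + (9.0204) = 5.6531
Denominator Σ(z_t−z̄)² = 138.8571
r_3 = 5.6531 / 138.8571 = 0.041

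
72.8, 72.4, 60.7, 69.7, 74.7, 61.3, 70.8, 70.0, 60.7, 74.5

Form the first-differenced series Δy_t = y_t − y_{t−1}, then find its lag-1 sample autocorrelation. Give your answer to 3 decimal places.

First differences Δy: -0.4, -11.7, 9.0, 5.0, -13.4, 9.5, -0.8, -9.3, 13.8
Mean of differences = 0.1889
Numerator Σ(Δy_t−Δȳ)(Δy_{t+1}−Δȳ) = -376.2457
Denominator Σ(Δy_t−Δȳ)² = 790.1089
r_1(Δy) = -376.2457 / 790.1089 = -0.476

-0.476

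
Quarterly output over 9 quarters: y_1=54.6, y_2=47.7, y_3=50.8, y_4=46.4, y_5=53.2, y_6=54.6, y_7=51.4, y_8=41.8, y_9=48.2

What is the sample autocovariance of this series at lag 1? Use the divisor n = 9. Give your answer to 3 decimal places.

Mean ȳ = (54.6 + 47.7 + 50.8 + 46.4 + 53.2 + 54.6 + 51.4 + 41.8 + 48.2)/9 = 49.8556
Σ_{t=1}^{8}(y_t−ȳ)(y_{t+1}−ȳ) = -2.9931
γ_1 = -2.9931 / 9 = -0.333

-0.333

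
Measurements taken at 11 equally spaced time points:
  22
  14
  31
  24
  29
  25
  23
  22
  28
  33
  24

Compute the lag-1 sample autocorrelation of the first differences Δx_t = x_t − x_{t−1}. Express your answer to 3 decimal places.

-0.551

First differences Δx: -8, 17, -7, 5, -4, -2, -1, 6, 5, -9
Mean of differences = 0.2000
Numerator Σ(Δx_t−Δx̄)(Δx_{t+1}−Δx̄) = -324.8400
Denominator Σ(Δx_t−Δx̄)² = 589.6000
r_1(Δx) = -324.8400 / 589.6000 = -0.551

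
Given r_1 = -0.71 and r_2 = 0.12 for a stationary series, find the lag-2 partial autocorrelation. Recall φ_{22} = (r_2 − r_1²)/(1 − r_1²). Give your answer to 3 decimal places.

φ_{22} = (r_2 − r_1²) / (1 − r_1²)
r_1² = (-0.71)² = 0.5041
Numerator = 0.12 − 0.5041 = -0.3841; denominator = 1 − 0.5041 = 0.4959
φ_{22} = -0.3841 / 0.4959 = -0.775

-0.775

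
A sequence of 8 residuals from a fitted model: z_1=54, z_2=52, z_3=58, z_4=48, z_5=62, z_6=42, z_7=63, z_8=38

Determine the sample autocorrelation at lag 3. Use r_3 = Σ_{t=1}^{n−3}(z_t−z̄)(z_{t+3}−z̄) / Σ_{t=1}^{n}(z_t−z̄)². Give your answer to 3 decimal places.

Mean z̄ = (54 + 52 + 58 + 48 + 62 + 42 + 63 + 38)/8 = 52.1250
Deviations from mean: 1.8750, -0.1250, 5.8750, -4.1250, 9.8750, -10.1250, 10.8750, -14.1250
Σ(z_t−z̄)(z_{t+3}−z̄) = (-7.7344) + (-1.2344) + (-59.4844) + (-44.8594) + (-139.4844) = -252.7969
Denominator Σ(z_t−z̄)² = 572.8750
r_3 = -252.7969 / 572.8750 = -0.441

-0.441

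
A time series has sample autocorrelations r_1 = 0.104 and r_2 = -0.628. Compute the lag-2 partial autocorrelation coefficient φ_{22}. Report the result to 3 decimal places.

-0.646

φ_{22} = (r_2 − r_1²) / (1 − r_1²)
r_1² = (0.104)² = 0.010816
Numerator = -0.628 − 0.0108 = -0.6388; denominator = 1 − 0.0108 = 0.9892
φ_{22} = -0.6388 / 0.9892 = -0.646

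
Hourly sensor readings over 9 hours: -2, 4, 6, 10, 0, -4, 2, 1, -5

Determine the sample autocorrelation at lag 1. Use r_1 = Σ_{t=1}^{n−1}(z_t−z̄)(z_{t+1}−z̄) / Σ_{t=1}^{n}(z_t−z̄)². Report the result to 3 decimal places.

0.204

Mean z̄ = (-2 + 4 + 6 + 10 + 0 − 4 + 2 + 1 − 5)/9 = 1.3333
Numerator Σ_{t=1}^{8}(z_t−z̄)(z_{t+1}−z̄) = 37.8889
Denominator Σ(z_t−z̄)² = 186.0000
r_1 = 37.8889 / 186.0000 = 0.204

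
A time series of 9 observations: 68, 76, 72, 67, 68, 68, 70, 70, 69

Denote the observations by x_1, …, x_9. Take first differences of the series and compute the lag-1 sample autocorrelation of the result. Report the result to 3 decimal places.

First differences Δx: 8, -4, -5, 1, 0, 2, 0, -1
Mean of differences = 0.1250
Numerator Σ(Δx_t−Δx̄)(Δx_{t+1}−Δx̄) = -16.2656
Denominator Σ(Δx_t−Δx̄)² = 110.8750
r_1(Δx) = -16.2656 / 110.8750 = -0.147

-0.147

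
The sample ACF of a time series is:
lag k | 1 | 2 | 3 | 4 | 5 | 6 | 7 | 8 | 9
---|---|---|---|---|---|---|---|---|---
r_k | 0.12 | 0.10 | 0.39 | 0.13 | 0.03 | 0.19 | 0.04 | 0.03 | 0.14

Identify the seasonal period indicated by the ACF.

The largest autocorrelation is r_3 = 0.39, with a weaker echo at lag 6 (0.19); the remaining lags stay at or below 0.14.
The dominant spike at lag 3 indicates a seasonal period of 3.

3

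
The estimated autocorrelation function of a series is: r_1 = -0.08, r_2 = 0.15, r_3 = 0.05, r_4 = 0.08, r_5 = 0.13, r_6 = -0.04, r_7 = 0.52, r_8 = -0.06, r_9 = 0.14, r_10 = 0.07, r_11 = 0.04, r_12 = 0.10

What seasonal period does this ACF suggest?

The largest autocorrelation is r_7 = 0.52; the remaining lags stay at or below 0.15.
The dominant spike at lag 7 indicates a seasonal period of 7.

7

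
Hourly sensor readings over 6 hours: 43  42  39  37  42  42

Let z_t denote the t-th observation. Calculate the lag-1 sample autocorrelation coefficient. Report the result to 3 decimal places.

0.160

Mean z̄ = (43 + 42 + 39 + 37 + 42 + 42)/6 = 40.8333
Numerator Σ_{t=1}^{5}(z_t−z̄)(z_{t+1}−z̄) = 4.3056
Denominator Σ(z_t−z̄)² = 26.8333
r_1 = 4.3056 / 26.8333 = 0.160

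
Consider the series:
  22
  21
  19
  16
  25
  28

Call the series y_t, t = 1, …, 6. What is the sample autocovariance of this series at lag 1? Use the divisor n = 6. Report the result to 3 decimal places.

Mean ȳ = (22 + 21 + 19 + 16 + 25 + 28)/6 = 21.8333
Σ_{t=1}^{5}(y_t−ȳ)(y_{t+1}−ȳ) = 19.8056
γ_1 = 19.8056 / 6 = 3.301

3.301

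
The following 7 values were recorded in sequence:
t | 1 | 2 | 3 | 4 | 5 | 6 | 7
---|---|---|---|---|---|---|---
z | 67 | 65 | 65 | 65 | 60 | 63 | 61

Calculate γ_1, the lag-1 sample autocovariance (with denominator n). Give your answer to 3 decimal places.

1.050

Mean z̄ = (67 + 65 + 65 + 65 + 60 + 63 + 61)/7 = 63.7143
Σ_{t=1}^{6}(z_t−z̄)(z_{t+1}−z̄) = 7.3469
γ_1 = 7.3469 / 7 = 1.050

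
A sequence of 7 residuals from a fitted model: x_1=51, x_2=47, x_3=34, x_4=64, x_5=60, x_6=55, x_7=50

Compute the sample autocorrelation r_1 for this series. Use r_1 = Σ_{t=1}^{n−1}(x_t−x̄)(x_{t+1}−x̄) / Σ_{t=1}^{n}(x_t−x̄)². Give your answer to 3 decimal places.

Mean x̄ = (51 + 47 + 34 + 64 + 60 + 55 + 50)/7 = 51.5714
Σ(x_t−x̄)(x_{t+1}−x̄) = (2.6122) + (80.3265) + (-218.3878) + (104.7551) + (28.8980) + (-5.3878) = -7.1837
Denominator Σ(x_t−x̄)² = 569.7143
r_1 = -7.1837 / 569.7143 = -0.013

-0.013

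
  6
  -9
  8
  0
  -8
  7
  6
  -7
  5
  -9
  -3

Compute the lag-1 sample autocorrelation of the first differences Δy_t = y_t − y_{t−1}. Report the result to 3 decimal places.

-0.611

First differences Δy: -15, 17, -8, -8, 15, -1, -13, 12, -14, 6
Mean of differences = -0.9000
Numerator Σ(Δy_t−Δȳ)(Δy_{t+1}−Δȳ) = -857.8100
Denominator Σ(Δy_t−Δȳ)² = 1404.9000
r_1(Δy) = -857.8100 / 1404.9000 = -0.611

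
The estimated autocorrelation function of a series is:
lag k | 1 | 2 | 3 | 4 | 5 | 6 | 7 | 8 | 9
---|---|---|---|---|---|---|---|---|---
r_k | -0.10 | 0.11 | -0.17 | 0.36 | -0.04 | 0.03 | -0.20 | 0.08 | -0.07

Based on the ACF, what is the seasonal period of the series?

The largest autocorrelation is r_4 = 0.36; the remaining lags stay at or below 0.11.
The dominant spike at lag 4 indicates a seasonal period of 4.

4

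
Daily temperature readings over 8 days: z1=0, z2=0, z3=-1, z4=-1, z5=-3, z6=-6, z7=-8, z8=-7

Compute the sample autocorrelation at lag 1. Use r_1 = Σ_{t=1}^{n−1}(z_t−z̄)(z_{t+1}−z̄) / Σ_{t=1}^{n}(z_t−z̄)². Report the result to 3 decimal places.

Mean z̄ = (0 + 0 − 1 − 1 − 3 − 6 − 8 − 7)/8 = -3.2500
Numerator Σ_{t=1}^{7}(z_t−z̄)(z_{t+1}−z̄) = 53.6875
Denominator Σ(z_t−z̄)² = 75.5000
r_1 = 53.6875 / 75.5000 = 0.711

0.711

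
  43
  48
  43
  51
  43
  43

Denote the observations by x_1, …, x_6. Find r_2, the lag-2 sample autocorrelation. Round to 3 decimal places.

0.218

Mean x̄ = (43 + 48 + 43 + 51 + 43 + 43)/6 = 45.1667
Numerator Σ_{t=1}^{4}(x_t−x̄)(x_{t+2}−x̄) = 13.2778
Denominator Σ(x_t−x̄)² = 60.8333
r_2 = 13.2778 / 60.8333 = 0.218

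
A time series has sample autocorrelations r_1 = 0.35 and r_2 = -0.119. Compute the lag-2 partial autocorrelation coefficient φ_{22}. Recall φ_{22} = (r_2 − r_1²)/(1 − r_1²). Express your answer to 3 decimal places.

-0.275

φ_{22} = (r_2 − r_1²) / (1 − r_1²)
r_1² = (0.35)² = 0.1225
Numerator = -0.119 − 0.1225 = -0.2415; denominator = 1 − 0.1225 = 0.8775
φ_{22} = -0.2415 / 0.8775 = -0.275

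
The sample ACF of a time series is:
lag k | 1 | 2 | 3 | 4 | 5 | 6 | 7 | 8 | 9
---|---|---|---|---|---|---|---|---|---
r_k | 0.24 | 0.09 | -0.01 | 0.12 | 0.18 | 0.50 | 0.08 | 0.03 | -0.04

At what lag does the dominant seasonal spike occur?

6

The largest autocorrelation is r_6 = 0.50; the remaining lags stay at or below 0.24. The elevated value at lag 1 (0.24), dropping to 0.09 at lag 2, reflects decaying short-term dependence rather than seasonality.
The dominant spike at lag 6 indicates a seasonal period of 6.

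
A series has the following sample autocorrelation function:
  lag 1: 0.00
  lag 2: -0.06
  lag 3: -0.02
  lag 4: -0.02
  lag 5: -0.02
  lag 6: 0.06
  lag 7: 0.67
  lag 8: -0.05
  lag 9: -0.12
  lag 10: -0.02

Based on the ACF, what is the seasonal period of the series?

7

The largest autocorrelation is r_7 = 0.67; the remaining lags stay at or below 0.06.
The dominant spike at lag 7 indicates a seasonal period of 7.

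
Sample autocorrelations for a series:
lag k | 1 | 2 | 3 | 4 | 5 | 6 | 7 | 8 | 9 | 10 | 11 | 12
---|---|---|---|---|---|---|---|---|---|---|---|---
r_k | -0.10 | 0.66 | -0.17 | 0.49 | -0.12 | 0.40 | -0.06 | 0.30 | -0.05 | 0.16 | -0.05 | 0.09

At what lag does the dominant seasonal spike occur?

2

The largest autocorrelation is r_2 = 0.66, with weaker echoes at lags 4 (0.49), 6 (0.40), 8 (0.30) and 10 (0.16); the remaining lags stay at or below 0.09.
The dominant spike at lag 2 indicates a seasonal period of 2.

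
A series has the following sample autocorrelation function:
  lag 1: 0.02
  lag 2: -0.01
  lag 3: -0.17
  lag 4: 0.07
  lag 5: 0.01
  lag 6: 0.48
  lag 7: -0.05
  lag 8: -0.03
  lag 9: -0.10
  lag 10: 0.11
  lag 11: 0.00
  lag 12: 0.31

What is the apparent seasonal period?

6

The largest autocorrelation is r_6 = 0.48, with a weaker echo at lag 12 (0.31); the remaining lags stay at or below 0.11.
The dominant spike at lag 6 indicates a seasonal period of 6.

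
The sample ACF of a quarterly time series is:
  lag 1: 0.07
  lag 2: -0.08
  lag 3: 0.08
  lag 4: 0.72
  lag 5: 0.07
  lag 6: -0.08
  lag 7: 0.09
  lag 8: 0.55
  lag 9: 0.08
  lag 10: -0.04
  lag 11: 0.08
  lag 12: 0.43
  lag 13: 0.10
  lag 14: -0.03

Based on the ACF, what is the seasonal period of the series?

4

The largest autocorrelation is r_4 = 0.72, with weaker echoes at lags 8 (0.55) and 12 (0.43); the remaining lags stay at or below 0.10.
The dominant spike at lag 4 indicates a seasonal period of 4.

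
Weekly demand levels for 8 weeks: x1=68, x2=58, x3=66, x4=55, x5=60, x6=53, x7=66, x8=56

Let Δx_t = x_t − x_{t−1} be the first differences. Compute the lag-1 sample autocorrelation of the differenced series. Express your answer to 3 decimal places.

First differences Δx: -10, 8, -11, 5, -7, 13, -10
Mean of differences = -1.7143
Numerator Σ(Δx_t−Δx̄)(Δx_{t+1}−Δx̄) = -468.2245
Denominator Σ(Δx_t−Δx̄)² = 607.4286
r_1(Δx) = -468.2245 / 607.4286 = -0.771

-0.771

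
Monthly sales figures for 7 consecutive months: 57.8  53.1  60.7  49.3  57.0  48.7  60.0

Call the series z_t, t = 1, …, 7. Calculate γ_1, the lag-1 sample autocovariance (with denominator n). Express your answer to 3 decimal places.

Mean z̄ = (57.8 + 53.1 + 60.7 + 49.3 + 57.0 + 48.7 + 60.0)/7 = 55.2286
Σ_{t=1}^{6}(z_t−z̄)(z_{t+1}−z̄) = -102.7751
γ_1 = -102.7751 / 7 = -14.682

-14.682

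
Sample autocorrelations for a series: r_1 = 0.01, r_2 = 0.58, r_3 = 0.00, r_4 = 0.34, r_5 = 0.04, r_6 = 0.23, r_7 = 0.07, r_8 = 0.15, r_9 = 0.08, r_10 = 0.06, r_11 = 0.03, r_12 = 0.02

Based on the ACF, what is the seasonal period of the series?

The largest autocorrelation is r_2 = 0.58, with weaker echoes at lags 4 (0.34), 6 (0.23) and 8 (0.15); the remaining lags stay at or below 0.08.
The dominant spike at lag 2 indicates a seasonal period of 2.

2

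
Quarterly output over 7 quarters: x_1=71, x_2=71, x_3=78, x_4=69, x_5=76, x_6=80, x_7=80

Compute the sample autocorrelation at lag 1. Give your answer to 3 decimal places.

Mean x̄ = (71 + 71 + 78 + 69 + 76 + 80 + 80)/7 = 75.0000
Deviations from mean: -4.0000, -4.0000, 3.0000, -6.0000, 1.0000, 5.0000, 5.0000
Σ(x_t−x̄)(x_{t+1}−x̄) = (16.0000) + (-12.0000) + (-18.0000) + (-6.0000) + (5.0000) + (25.0000) = 10.0000
Denominator Σ(x_t−x̄)² = 128.0000
r_1 = 10.0000 / 128.0000 = 0.078

0.078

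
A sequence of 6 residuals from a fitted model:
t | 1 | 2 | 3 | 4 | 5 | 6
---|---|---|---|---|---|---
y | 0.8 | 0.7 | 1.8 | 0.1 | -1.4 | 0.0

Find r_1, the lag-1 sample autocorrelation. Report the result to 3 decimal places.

0.238

Mean ȳ = (0.8 + 0.7 + 1.8 + 0.1 − 1.4 + 0.0)/6 = 0.3333
Σ(y_t−ȳ)(y_{t+1}−ȳ) = (0.1711) + (0.5378) + (-0.3422) + (0.4044) + (0.5778) = 1.3489
Denominator Σ(y_t−ȳ)² = 5.6733
r_1 = 1.3489 / 5.6733 = 0.238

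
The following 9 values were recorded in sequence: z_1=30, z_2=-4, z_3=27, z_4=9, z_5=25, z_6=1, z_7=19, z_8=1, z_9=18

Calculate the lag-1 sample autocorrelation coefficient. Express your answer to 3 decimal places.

-0.759

Mean z̄ = (30 − 4 + 27 + 9 + 25 + 1 + 19 + 1 + 18)/9 = 14.0000
Numerator Σ_{t=1}^{8}(z_t−z̄)(z_{t+1}−z̄) = -967.0000
Denominator Σ(z_t−z̄)² = 1274.0000
r_1 = -967.0000 / 1274.0000 = -0.759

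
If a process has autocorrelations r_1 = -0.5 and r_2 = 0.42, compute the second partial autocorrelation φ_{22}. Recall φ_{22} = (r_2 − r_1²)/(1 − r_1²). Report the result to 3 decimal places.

0.227

φ_{22} = (r_2 − r_1²) / (1 − r_1²)
r_1² = (-0.5)² = 0.25
Numerator = 0.42 − 0.2500 = 0.1700; denominator = 1 − 0.2500 = 0.7500
φ_{22} = 0.1700 / 0.7500 = 0.227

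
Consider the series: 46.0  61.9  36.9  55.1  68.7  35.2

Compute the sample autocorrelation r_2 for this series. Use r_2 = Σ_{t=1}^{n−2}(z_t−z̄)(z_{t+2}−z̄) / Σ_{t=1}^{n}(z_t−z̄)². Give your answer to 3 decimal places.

-0.220

Mean z̄ = (46.0 + 61.9 + 36.9 + 55.1 + 68.7 + 35.2)/6 = 50.6333
Numerator Σ_{t=1}^{4}(z_t−z̄)(z_{t+2}−z̄) = -203.0956
Denominator Σ(z_t−z̄)² = 921.5533
r_2 = -203.0956 / 921.5533 = -0.220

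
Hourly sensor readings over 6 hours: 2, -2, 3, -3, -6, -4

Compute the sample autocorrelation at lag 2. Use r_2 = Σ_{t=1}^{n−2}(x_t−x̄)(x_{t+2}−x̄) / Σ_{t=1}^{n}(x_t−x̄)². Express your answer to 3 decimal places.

0.007

Mean x̄ = (2 − 2 + 3 − 3 − 6 − 4)/6 = -1.6667
Deviations from mean: 3.6667, -0.3333, 4.6667, -1.3333, -4.3333, -2.3333
Numerator Σ_{t=1}^{4}(x_t−x̄)(x_{t+2}−x̄) = 0.4444
Denominator Σ(x_t−x̄)² = 61.3333
r_2 = 0.4444 / 61.3333 = 0.007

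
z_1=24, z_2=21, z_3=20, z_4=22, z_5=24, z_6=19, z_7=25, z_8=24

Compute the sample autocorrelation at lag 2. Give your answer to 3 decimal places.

Mean z̄ = (24 + 21 + 20 + 22 + 24 + 19 + 25 + 24)/8 = 22.3750
Deviations from mean: 1.6250, -1.3750, -2.3750, -0.3750, 1.6250, -3.3750, 2.6250, 1.6250
Numerator Σ_{t=1}^{6}(z_t−z̄)(z_{t+2}−z̄) = -7.1563
Denominator Σ(z_t−z̄)² = 33.8750
r_2 = -7.1563 / 33.8750 = -0.211

-0.211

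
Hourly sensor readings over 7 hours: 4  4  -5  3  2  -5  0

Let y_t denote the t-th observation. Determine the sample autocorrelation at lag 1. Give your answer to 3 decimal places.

Mean ȳ = (4 + 4 − 5 + 3 + 2 − 5 + 0)/7 = 0.4286
Deviations from mean: 3.5714, 3.5714, -5.4286, 2.5714, 1.5714, -5.4286, -0.4286
Numerator Σ_{t=1}^{6}(y_t−ȳ)(y_{t+1}−ȳ) = -22.7551
Denominator Σ(y_t−ȳ)² = 93.7143
r_1 = -22.7551 / 93.7143 = -0.243

-0.243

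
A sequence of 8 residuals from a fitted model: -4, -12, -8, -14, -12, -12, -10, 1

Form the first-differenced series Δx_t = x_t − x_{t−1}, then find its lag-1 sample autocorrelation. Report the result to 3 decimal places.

First differences Δx: -8, 4, -6, 2, 0, 2, 11
Mean of differences = 0.7143
Numerator Σ(Δx_t−Δx̄)(Δx_{t+1}−Δx̄) = -47.9388
Denominator Σ(Δx_t−Δx̄)² = 241.4286
r_1(Δx) = -47.9388 / 241.4286 = -0.199

-0.199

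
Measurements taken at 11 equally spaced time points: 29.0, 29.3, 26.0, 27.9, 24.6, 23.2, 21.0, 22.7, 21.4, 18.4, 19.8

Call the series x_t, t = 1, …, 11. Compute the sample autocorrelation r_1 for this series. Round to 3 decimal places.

Mean x̄ = (29.0 + 29.3 + 26.0 + 27.9 + 24.6 + 23.2 + 21.0 + 22.7 + 21.4 + 18.4 + 19.8)/11 = 23.9364
Numerator Σ_{t=1}^{10}(x_t−x̄)(x_{t+1}−x̄) = 94.4205
Denominator Σ(x_t−x̄)² = 139.7055
r_1 = 94.4205 / 139.7055 = 0.676

0.676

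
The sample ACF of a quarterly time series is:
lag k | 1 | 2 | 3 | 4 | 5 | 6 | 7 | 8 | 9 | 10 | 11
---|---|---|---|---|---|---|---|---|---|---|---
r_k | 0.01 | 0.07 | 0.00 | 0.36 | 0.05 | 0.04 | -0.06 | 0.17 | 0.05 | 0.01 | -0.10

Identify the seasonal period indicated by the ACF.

4

The largest autocorrelation is r_4 = 0.36, with a weaker echo at lag 8 (0.17); the remaining lags stay at or below 0.07.
The dominant spike at lag 4 indicates a seasonal period of 4.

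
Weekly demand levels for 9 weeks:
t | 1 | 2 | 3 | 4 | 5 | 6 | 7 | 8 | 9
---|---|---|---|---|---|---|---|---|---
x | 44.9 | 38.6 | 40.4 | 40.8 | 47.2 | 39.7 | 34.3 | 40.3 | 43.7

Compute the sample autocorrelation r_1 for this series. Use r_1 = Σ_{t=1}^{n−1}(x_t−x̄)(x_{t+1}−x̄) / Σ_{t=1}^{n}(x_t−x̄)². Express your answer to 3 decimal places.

-0.044

Mean x̄ = (44.9 + 38.6 + 40.4 + 40.8 + 47.2 + 39.7 + 34.3 + 40.3 + 43.7)/9 = 41.1000
Numerator Σ_{t=1}^{8}(x_t−x̄)(x_{t+1}−x̄) = -5.0300
Denominator Σ(x_t−x̄)² = 114.0800
r_1 = -5.0300 / 114.0800 = -0.044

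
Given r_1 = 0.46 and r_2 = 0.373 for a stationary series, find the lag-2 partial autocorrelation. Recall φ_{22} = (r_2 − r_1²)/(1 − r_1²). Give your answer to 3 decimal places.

0.205

φ_{22} = (r_2 − r_1²) / (1 − r_1²)
r_1² = (0.46)² = 0.2116
Numerator = 0.373 − 0.2116 = 0.1614; denominator = 1 − 0.2116 = 0.7884
φ_{22} = 0.1614 / 0.7884 = 0.205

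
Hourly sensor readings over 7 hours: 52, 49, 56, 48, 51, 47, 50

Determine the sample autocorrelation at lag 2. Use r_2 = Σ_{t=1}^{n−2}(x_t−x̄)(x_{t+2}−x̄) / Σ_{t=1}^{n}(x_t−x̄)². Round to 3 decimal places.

Mean x̄ = (52 + 49 + 56 + 48 + 51 + 47 + 50)/7 = 50.4286
Σ(x_t−x̄)(x_{t+2}−x̄) = (8.7551) + (3.4694) + (3.1837) + (8.3265) + (-0.2449) = 23.4898
Denominator Σ(x_t−x̄)² = 53.7143
r_2 = 23.4898 / 53.7143 = 0.437

0.437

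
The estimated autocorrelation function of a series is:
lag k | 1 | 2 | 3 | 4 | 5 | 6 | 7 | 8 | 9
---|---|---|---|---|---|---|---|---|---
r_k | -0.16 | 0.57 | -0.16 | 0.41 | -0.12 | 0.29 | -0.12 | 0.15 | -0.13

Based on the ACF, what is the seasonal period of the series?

The largest autocorrelation is r_2 = 0.57, with weaker echoes at lags 4 (0.41), 6 (0.29) and 8 (0.15); the remaining lags stay at or below -0.12.
The dominant spike at lag 2 indicates a seasonal period of 2.

2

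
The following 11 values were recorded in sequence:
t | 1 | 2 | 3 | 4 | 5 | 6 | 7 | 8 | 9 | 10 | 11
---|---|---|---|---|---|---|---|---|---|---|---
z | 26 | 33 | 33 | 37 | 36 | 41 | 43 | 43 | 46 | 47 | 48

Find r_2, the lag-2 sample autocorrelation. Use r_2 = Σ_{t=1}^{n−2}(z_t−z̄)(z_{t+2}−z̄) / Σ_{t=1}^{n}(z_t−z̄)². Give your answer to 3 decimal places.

Mean z̄ = (26 + 33 + 33 + 37 + 36 + 41 + 43 + 43 + 46 + 47 + 48)/11 = 39.3636
Numerator Σ_{t=1}^{9}(z_t−z̄)(z_{t+2}−z̄) = 220.5537
Denominator Σ(z_t−z̄)² = 482.5455
r_2 = 220.5537 / 482.5455 = 0.457

0.457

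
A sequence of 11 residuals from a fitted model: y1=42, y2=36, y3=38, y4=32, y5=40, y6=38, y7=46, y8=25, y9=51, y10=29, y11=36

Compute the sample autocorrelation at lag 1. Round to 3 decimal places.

Mean ȳ = (42 + 36 + 38 + 32 + 40 + 38 + 46 + 25 + 51 + 29 + 36)/11 = 37.5455
Numerator Σ_{t=1}^{10}(y_t−ȳ)(y_{t+1}−ȳ) = -395.3884
Denominator Σ(y_t−ȳ)² = 544.7273
r_1 = -395.3884 / 544.7273 = -0.726

-0.726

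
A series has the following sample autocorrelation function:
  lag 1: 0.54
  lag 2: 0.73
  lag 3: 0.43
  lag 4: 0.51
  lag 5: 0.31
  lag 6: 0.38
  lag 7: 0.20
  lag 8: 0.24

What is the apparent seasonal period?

2

The largest autocorrelation is r_2 = 0.73; the remaining lags stay at or below 0.54.
The dominant spike at lag 2 indicates a seasonal period of 2.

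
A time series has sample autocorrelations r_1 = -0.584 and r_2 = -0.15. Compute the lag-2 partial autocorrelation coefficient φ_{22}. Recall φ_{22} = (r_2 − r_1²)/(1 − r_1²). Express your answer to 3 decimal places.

φ_{22} = (r_2 − r_1²) / (1 − r_1²)
r_1² = (-0.584)² = 0.341056
Numerator = -0.15 − 0.3411 = -0.4911; denominator = 1 − 0.3411 = 0.6589
φ_{22} = -0.4911 / 0.6589 = -0.745

-0.745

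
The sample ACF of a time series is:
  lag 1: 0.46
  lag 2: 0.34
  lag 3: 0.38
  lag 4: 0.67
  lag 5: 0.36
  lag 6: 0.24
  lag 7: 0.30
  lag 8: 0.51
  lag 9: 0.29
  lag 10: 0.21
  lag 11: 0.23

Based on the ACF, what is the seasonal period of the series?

4

The largest autocorrelation is r_4 = 0.67, with a weaker echo at lag 8 (0.51); the remaining lags stay at or below 0.46. The elevated value at lag 1 (0.46), dropping to 0.34 at lag 2, reflects decaying short-term dependence rather than seasonality.
The dominant spike at lag 4 indicates a seasonal period of 4.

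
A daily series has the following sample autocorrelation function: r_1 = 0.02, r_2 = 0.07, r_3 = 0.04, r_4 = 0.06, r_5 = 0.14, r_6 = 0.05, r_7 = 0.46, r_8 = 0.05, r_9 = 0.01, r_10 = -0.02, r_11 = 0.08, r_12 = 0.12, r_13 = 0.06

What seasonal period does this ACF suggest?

7

The largest autocorrelation is r_7 = 0.46; the remaining lags stay at or below 0.14.
The dominant spike at lag 7 indicates a seasonal period of 7.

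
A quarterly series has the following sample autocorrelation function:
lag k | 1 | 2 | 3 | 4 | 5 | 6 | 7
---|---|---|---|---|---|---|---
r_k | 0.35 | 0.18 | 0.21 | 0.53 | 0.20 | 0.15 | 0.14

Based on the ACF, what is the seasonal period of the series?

The largest autocorrelation is r_4 = 0.53; the remaining lags stay at or below 0.35. The elevated value at lag 1 (0.35), dropping to 0.18 at lag 2, reflects decaying short-term dependence rather than seasonality.
The dominant spike at lag 4 indicates a seasonal period of 4.

4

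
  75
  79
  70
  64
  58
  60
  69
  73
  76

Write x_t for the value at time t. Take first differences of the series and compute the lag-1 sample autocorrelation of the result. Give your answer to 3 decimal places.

First differences Δx: 4, -9, -6, -6, 2, 9, 4, 3
Mean of differences = 0.1250
Numerator Σ(Δx_t−Δx̄)(Δx_{t+1}−Δx̄) = 108.7344
Denominator Σ(Δx_t−Δx̄)² = 278.8750
r_1(Δx) = 108.7344 / 278.8750 = 0.390

0.390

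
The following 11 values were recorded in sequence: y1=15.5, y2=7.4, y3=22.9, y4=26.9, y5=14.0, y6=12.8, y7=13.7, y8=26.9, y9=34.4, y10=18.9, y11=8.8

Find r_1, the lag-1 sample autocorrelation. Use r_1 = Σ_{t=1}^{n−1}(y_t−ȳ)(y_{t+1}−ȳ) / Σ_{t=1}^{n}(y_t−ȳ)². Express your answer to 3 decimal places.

0.187

Mean ȳ = (15.5 + 7.4 + 22.9 + 26.9 + 14.0 + 12.8 + 13.7 + 26.9 + 34.4 + 18.9 + 8.8)/11 = 18.3818
Numerator Σ_{t=1}^{10}(y_t−ȳ)(y_{t+1}−ȳ) = 133.6833
Denominator Σ(y_t−ȳ)² = 715.3764
r_1 = 133.6833 / 715.3764 = 0.187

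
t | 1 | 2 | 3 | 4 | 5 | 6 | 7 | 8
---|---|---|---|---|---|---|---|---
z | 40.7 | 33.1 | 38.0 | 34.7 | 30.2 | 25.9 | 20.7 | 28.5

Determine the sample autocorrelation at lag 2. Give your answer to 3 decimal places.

Mean z̄ = (40.7 + 33.1 + 38.0 + 34.7 + 30.2 + 25.9 + 20.7 + 28.5)/8 = 31.4750
Deviations from mean: 9.2250, 1.6250, 6.5250, 3.2250, -1.2750, -5.5750, -10.7750, -2.9750
Numerator Σ_{t=1}^{6}(z_t−z̄)(z_{t+2}−z̄) = 69.4588
Denominator Σ(z_t−z̄)² = 298.3750
r_2 = 69.4588 / 298.3750 = 0.233

0.233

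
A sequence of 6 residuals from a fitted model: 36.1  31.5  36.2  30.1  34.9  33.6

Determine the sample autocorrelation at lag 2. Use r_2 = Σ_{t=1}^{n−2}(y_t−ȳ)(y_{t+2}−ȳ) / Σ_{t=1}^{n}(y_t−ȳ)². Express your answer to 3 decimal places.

Mean ȳ = (36.1 + 31.5 + 36.2 + 30.1 + 34.9 + 33.6)/6 = 33.7333
Deviations from mean: 2.3667, -2.2333, 2.4667, -3.6333, 1.1667, -0.1333
Numerator Σ_{t=1}^{4}(y_t−ȳ)(y_{t+2}−ȳ) = 17.3144
Denominator Σ(y_t−ȳ)² = 31.2533
r_2 = 17.3144 / 31.2533 = 0.554

0.554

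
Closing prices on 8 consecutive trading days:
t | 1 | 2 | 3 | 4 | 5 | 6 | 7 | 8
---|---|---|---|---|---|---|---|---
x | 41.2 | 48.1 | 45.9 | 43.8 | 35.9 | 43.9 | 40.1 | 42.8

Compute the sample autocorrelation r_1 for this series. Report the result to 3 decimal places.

-0.065

Mean x̄ = (41.2 + 48.1 + 45.9 + 43.8 + 35.9 + 43.9 + 40.1 + 42.8)/8 = 42.7125
Deviations from mean: -1.5125, 5.3875, 3.1875, 1.0875, -6.8125, 1.1875, -2.6125, 0.0875
Σ(x_t−x̄)(x_{t+1}−x̄) = (-8.1486) + (17.1727) + (3.4664) + (-7.4086) + (-8.0898) + (-3.1023) + (-0.2286) = -6.3389
Denominator Σ(x_t−x̄)² = 97.3088
r_1 = -6.3389 / 97.3088 = -0.065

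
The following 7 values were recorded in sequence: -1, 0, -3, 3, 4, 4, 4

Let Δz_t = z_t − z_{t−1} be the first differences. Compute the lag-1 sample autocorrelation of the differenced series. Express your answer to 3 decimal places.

-0.444

First differences Δz: 1, -3, 6, 1, 0, 0
Mean of differences = 0.8333
Numerator Σ(Δz_t−Δz̄)(Δz_{t+1}−Δz̄) = -19.0278
Denominator Σ(Δz_t−Δz̄)² = 42.8333
r_1(Δz) = -19.0278 / 42.8333 = -0.444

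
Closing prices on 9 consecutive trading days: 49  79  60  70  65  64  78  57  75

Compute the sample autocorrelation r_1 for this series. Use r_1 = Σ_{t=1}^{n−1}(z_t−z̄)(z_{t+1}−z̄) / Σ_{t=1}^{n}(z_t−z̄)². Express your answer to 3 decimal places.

-0.661

Mean z̄ = (49 + 79 + 60 + 70 + 65 + 64 + 78 + 57 + 75)/9 = 66.3333
Numerator Σ_{t=1}^{8}(z_t−z̄)(z_{t+1}−z̄) = -541.7778
Denominator Σ(z_t−z̄)² = 820.0000
r_1 = -541.7778 / 820.0000 = -0.661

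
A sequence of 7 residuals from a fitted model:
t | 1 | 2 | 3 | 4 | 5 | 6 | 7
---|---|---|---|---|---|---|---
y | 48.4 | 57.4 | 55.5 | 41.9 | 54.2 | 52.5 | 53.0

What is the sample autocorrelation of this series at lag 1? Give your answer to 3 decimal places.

Mean ȳ = (48.4 + 57.4 + 55.5 + 41.9 + 54.2 + 52.5 + 53.0)/7 = 51.8429
Deviations from mean: -3.4429, 5.5571, 3.6571, -9.9429, 2.3571, 0.6571, 1.1571
Σ(y_t−ȳ)(y_{t+1}−ȳ) = (-19.1324) + (20.3233) + (-36.3624) + (-23.4367) + (1.5490) + (0.7604) = -56.2990
Denominator Σ(y_t−ȳ)² = 162.2971
r_1 = -56.2990 / 162.2971 = -0.347

-0.347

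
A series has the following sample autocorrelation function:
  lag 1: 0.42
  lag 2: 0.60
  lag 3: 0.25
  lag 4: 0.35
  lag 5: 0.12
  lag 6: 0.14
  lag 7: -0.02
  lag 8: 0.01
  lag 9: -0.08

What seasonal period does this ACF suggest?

2

The largest autocorrelation is r_2 = 0.60; the remaining lags stay at or below 0.42.
The dominant spike at lag 2 indicates a seasonal period of 2.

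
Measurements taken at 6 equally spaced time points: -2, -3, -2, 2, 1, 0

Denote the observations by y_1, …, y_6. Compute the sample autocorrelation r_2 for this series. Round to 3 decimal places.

-0.253

Mean ȳ = (-2 − 3 − 2 + 2 + 1 + 0)/6 = -0.6667
Σ(y_t−ȳ)(y_{t+2}−ȳ) = (1.7778) + (-6.2222) + (-2.2222) + (1.7778) = -4.8889
Denominator Σ(y_t−ȳ)² = 19.3333
r_2 = -4.8889 / 19.3333 = -0.253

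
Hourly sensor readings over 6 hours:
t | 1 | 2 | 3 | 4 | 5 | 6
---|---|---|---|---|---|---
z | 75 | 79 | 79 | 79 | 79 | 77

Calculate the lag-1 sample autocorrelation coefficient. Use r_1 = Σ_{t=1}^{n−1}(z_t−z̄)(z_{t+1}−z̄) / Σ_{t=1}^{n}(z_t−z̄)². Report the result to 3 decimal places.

-0.071

Mean z̄ = (75 + 79 + 79 + 79 + 79 + 77)/6 = 78.0000
Deviations from mean: -3.0000, 1.0000, 1.0000, 1.0000, 1.0000, -1.0000
Σ(z_t−z̄)(z_{t+1}−z̄) = (-3.0000) + (1.0000) + (1.0000) + (1.0000) + (-1.0000) = -1.0000
Denominator Σ(z_t−z̄)² = 14.0000
r_1 = -1.0000 / 14.0000 = -0.071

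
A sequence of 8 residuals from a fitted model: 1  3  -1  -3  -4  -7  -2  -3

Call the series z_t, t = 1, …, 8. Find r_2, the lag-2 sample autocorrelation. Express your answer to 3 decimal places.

0.091

Mean z̄ = (1 + 3 − 1 − 3 − 4 − 7 − 2 − 3)/8 = -2.0000
Σ(z_t−z̄)(z_{t+2}−z̄) = (3.0000) + (-5.0000) + (-2.0000) + (5.0000) + (0.0000) + (5.0000) = 6.0000
Denominator Σ(z_t−z̄)² = 66.0000
r_2 = 6.0000 / 66.0000 = 0.091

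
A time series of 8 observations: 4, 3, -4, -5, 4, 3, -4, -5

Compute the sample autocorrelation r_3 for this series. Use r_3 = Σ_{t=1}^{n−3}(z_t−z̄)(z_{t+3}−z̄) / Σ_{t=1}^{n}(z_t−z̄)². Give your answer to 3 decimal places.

-0.163

Mean z̄ = (4 + 3 − 4 − 5 + 4 + 3 − 4 − 5)/8 = -0.5000
Σ(z_t−z̄)(z_{t+3}−z̄) = (-20.2500) + (15.7500) + (-12.2500) + (15.7500) + (-20.2500) = -21.2500
Denominator Σ(z_t−z̄)² = 130.0000
r_3 = -21.2500 / 130.0000 = -0.163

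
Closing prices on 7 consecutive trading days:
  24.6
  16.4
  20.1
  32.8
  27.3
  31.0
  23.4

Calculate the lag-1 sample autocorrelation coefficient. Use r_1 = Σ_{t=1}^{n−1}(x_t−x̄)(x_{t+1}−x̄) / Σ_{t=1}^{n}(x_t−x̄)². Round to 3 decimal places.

0.144

Mean x̄ = (24.6 + 16.4 + 20.1 + 32.8 + 27.3 + 31.0 + 23.4)/7 = 25.0857
Deviations from mean: -0.4857, -8.6857, -4.9857, 7.7143, 2.2143, 5.9143, -1.6857
Numerator Σ_{t=1}^{6}(x_t−x̄)(x_{t+1}−x̄) = 29.2698
Denominator Σ(x_t−x̄)² = 202.7686
r_1 = 29.2698 / 202.7686 = 0.144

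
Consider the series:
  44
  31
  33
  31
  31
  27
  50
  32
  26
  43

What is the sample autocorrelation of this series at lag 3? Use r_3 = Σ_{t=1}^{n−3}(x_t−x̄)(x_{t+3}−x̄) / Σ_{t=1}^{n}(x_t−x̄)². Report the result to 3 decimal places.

Mean x̄ = (44 + 31 + 33 + 31 + 31 + 27 + 50 + 32 + 26 + 43)/10 = 34.8000
Σ(x_t−x̄)(x_{t+3}−x̄) = (-34.9600) + (14.4400) + (14.0400) + (-57.7600) + (10.6400) + (68.6400) + (124.6400) = 139.6800
Denominator Σ(x_t−x̄)² = 575.6000
r_3 = 139.6800 / 575.6000 = 0.243

0.243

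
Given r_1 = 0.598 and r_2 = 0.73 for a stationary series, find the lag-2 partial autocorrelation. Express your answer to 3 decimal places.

φ_{22} = (r_2 − r_1²) / (1 − r_1²)
r_1² = (0.598)² = 0.357604
Numerator = 0.73 − 0.3576 = 0.3724; denominator = 1 − 0.3576 = 0.6424
φ_{22} = 0.3724 / 0.6424 = 0.580

0.580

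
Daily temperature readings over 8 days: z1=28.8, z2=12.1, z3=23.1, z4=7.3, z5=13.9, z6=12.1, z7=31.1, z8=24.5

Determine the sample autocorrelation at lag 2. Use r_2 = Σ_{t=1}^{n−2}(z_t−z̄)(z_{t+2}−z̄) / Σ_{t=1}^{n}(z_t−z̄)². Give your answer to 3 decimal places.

0.152

Mean z̄ = (28.8 + 12.1 + 23.1 + 7.3 + 13.9 + 12.1 + 31.1 + 24.5)/8 = 19.1125
Numerator Σ_{t=1}^{6}(z_t−z̄)(z_{t+2}−z̄) = 83.2497
Denominator Σ(z_t−z̄)² = 547.5288
r_2 = 83.2497 / 547.5288 = 0.152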